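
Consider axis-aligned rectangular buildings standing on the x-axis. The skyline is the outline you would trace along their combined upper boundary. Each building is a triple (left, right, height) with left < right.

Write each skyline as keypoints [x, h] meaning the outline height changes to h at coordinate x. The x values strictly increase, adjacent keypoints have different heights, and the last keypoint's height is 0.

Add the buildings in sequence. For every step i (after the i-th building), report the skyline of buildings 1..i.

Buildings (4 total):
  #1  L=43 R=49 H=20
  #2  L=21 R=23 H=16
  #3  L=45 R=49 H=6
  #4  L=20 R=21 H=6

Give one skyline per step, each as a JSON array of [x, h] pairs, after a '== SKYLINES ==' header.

== SKYLINES ==
[[43,20],[49,0]]
[[21,16],[23,0],[43,20],[49,0]]
[[21,16],[23,0],[43,20],[49,0]]
[[20,6],[21,16],[23,0],[43,20],[49,0]]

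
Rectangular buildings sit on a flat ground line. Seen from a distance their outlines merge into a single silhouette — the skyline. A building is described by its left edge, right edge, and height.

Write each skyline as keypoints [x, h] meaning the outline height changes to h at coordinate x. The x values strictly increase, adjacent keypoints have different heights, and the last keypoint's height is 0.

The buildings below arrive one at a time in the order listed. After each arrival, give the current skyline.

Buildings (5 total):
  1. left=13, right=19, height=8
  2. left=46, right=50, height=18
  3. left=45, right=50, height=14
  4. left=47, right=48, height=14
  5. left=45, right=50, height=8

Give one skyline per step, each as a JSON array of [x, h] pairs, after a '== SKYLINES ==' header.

== SKYLINES ==
[[13,8],[19,0]]
[[13,8],[19,0],[46,18],[50,0]]
[[13,8],[19,0],[45,14],[46,18],[50,0]]
[[13,8],[19,0],[45,14],[46,18],[50,0]]
[[13,8],[19,0],[45,14],[46,18],[50,0]]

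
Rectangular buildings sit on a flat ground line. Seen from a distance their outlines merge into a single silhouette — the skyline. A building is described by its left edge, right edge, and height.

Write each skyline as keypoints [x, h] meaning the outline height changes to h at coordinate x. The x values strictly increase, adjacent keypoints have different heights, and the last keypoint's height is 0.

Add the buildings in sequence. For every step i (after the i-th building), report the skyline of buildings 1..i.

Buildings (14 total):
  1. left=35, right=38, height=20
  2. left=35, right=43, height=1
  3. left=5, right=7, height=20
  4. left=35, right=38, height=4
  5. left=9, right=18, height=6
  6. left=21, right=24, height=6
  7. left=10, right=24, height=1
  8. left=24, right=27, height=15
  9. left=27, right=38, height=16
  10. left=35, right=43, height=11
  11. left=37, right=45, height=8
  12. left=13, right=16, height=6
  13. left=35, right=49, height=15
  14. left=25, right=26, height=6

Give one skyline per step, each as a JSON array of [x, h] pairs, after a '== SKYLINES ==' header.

== SKYLINES ==
[[35,20],[38,0]]
[[35,20],[38,1],[43,0]]
[[5,20],[7,0],[35,20],[38,1],[43,0]]
[[5,20],[7,0],[35,20],[38,1],[43,0]]
[[5,20],[7,0],[9,6],[18,0],[35,20],[38,1],[43,0]]
[[5,20],[7,0],[9,6],[18,0],[21,6],[24,0],[35,20],[38,1],[43,0]]
[[5,20],[7,0],[9,6],[18,1],[21,6],[24,0],[35,20],[38,1],[43,0]]
[[5,20],[7,0],[9,6],[18,1],[21,6],[24,15],[27,0],[35,20],[38,1],[43,0]]
[[5,20],[7,0],[9,6],[18,1],[21,6],[24,15],[27,16],[35,20],[38,1],[43,0]]
[[5,20],[7,0],[9,6],[18,1],[21,6],[24,15],[27,16],[35,20],[38,11],[43,0]]
[[5,20],[7,0],[9,6],[18,1],[21,6],[24,15],[27,16],[35,20],[38,11],[43,8],[45,0]]
[[5,20],[7,0],[9,6],[18,1],[21,6],[24,15],[27,16],[35,20],[38,11],[43,8],[45,0]]
[[5,20],[7,0],[9,6],[18,1],[21,6],[24,15],[27,16],[35,20],[38,15],[49,0]]
[[5,20],[7,0],[9,6],[18,1],[21,6],[24,15],[27,16],[35,20],[38,15],[49,0]]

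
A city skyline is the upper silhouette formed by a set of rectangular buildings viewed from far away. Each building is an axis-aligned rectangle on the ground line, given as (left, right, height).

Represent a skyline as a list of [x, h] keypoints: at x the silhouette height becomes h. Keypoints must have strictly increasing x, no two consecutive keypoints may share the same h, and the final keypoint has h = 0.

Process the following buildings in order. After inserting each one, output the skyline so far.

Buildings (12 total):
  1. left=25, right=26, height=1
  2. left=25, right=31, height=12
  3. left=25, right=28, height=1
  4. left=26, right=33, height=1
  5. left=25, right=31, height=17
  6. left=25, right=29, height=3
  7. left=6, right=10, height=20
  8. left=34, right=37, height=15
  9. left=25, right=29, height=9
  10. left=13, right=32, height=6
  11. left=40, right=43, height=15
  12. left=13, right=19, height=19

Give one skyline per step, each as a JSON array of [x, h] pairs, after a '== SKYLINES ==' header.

== SKYLINES ==
[[25,1],[26,0]]
[[25,12],[31,0]]
[[25,12],[31,0]]
[[25,12],[31,1],[33,0]]
[[25,17],[31,1],[33,0]]
[[25,17],[31,1],[33,0]]
[[6,20],[10,0],[25,17],[31,1],[33,0]]
[[6,20],[10,0],[25,17],[31,1],[33,0],[34,15],[37,0]]
[[6,20],[10,0],[25,17],[31,1],[33,0],[34,15],[37,0]]
[[6,20],[10,0],[13,6],[25,17],[31,6],[32,1],[33,0],[34,15],[37,0]]
[[6,20],[10,0],[13,6],[25,17],[31,6],[32,1],[33,0],[34,15],[37,0],[40,15],[43,0]]
[[6,20],[10,0],[13,19],[19,6],[25,17],[31,6],[32,1],[33,0],[34,15],[37,0],[40,15],[43,0]]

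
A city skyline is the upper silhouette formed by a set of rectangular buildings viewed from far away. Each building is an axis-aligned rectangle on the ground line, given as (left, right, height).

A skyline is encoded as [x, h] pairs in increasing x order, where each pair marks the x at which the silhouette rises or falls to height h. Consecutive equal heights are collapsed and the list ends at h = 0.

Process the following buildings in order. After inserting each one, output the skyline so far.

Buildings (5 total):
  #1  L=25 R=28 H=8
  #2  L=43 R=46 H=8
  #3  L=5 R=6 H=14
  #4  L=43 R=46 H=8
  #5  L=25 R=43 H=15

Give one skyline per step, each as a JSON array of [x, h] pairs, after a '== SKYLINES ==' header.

== SKYLINES ==
[[25,8],[28,0]]
[[25,8],[28,0],[43,8],[46,0]]
[[5,14],[6,0],[25,8],[28,0],[43,8],[46,0]]
[[5,14],[6,0],[25,8],[28,0],[43,8],[46,0]]
[[5,14],[6,0],[25,15],[43,8],[46,0]]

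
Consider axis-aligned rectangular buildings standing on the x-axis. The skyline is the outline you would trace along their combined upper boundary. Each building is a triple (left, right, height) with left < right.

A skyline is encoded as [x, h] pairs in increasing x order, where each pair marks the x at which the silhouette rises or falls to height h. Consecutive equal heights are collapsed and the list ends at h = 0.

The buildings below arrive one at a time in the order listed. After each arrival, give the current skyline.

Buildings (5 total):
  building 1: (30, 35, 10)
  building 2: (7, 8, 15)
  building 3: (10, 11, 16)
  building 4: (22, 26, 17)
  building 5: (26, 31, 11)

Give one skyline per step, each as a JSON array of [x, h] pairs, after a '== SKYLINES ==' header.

== SKYLINES ==
[[30,10],[35,0]]
[[7,15],[8,0],[30,10],[35,0]]
[[7,15],[8,0],[10,16],[11,0],[30,10],[35,0]]
[[7,15],[8,0],[10,16],[11,0],[22,17],[26,0],[30,10],[35,0]]
[[7,15],[8,0],[10,16],[11,0],[22,17],[26,11],[31,10],[35,0]]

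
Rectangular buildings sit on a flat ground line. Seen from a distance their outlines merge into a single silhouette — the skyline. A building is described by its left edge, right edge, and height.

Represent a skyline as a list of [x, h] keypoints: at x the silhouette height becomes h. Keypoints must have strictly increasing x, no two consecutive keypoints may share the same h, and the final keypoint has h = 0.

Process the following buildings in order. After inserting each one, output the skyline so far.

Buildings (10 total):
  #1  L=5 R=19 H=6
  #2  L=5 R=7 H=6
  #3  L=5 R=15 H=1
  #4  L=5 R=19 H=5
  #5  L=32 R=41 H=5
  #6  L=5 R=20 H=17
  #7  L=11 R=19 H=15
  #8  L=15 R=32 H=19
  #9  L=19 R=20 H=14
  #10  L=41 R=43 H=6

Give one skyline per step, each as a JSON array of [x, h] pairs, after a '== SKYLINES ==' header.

== SKYLINES ==
[[5,6],[19,0]]
[[5,6],[19,0]]
[[5,6],[19,0]]
[[5,6],[19,0]]
[[5,6],[19,0],[32,5],[41,0]]
[[5,17],[20,0],[32,5],[41,0]]
[[5,17],[20,0],[32,5],[41,0]]
[[5,17],[15,19],[32,5],[41,0]]
[[5,17],[15,19],[32,5],[41,0]]
[[5,17],[15,19],[32,5],[41,6],[43,0]]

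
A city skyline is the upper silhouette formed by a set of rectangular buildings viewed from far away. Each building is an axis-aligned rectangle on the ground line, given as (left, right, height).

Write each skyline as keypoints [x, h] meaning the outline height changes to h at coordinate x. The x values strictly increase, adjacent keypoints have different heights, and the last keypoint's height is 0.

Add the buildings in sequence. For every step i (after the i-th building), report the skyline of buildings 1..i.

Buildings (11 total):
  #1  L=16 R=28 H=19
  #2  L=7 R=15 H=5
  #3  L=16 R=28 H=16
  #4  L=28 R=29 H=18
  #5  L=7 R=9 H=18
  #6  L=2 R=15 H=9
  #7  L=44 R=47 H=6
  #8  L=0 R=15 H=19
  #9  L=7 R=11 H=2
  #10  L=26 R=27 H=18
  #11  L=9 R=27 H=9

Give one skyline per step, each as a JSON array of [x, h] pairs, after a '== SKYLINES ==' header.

== SKYLINES ==
[[16,19],[28,0]]
[[7,5],[15,0],[16,19],[28,0]]
[[7,5],[15,0],[16,19],[28,0]]
[[7,5],[15,0],[16,19],[28,18],[29,0]]
[[7,18],[9,5],[15,0],[16,19],[28,18],[29,0]]
[[2,9],[7,18],[9,9],[15,0],[16,19],[28,18],[29,0]]
[[2,9],[7,18],[9,9],[15,0],[16,19],[28,18],[29,0],[44,6],[47,0]]
[[0,19],[15,0],[16,19],[28,18],[29,0],[44,6],[47,0]]
[[0,19],[15,0],[16,19],[28,18],[29,0],[44,6],[47,0]]
[[0,19],[15,0],[16,19],[28,18],[29,0],[44,6],[47,0]]
[[0,19],[15,9],[16,19],[28,18],[29,0],[44,6],[47,0]]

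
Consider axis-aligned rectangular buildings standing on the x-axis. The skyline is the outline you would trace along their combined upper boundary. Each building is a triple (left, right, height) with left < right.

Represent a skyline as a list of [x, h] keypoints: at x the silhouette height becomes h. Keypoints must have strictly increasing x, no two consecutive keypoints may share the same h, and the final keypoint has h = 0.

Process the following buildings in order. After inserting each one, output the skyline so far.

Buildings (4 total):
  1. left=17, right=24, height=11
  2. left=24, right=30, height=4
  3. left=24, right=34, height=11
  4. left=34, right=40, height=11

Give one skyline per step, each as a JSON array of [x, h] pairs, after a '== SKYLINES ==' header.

== SKYLINES ==
[[17,11],[24,0]]
[[17,11],[24,4],[30,0]]
[[17,11],[34,0]]
[[17,11],[40,0]]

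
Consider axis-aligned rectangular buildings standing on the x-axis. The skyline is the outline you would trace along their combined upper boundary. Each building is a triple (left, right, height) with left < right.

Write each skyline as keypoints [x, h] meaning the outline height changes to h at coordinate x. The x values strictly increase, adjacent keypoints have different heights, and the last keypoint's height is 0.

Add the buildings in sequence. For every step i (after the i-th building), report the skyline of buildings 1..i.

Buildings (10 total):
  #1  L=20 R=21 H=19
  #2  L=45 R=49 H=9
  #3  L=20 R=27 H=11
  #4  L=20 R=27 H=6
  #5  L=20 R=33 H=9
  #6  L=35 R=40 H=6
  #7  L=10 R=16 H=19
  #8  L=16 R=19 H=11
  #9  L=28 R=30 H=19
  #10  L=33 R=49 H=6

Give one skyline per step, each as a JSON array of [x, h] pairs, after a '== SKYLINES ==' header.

== SKYLINES ==
[[20,19],[21,0]]
[[20,19],[21,0],[45,9],[49,0]]
[[20,19],[21,11],[27,0],[45,9],[49,0]]
[[20,19],[21,11],[27,0],[45,9],[49,0]]
[[20,19],[21,11],[27,9],[33,0],[45,9],[49,0]]
[[20,19],[21,11],[27,9],[33,0],[35,6],[40,0],[45,9],[49,0]]
[[10,19],[16,0],[20,19],[21,11],[27,9],[33,0],[35,6],[40,0],[45,9],[49,0]]
[[10,19],[16,11],[19,0],[20,19],[21,11],[27,9],[33,0],[35,6],[40,0],[45,9],[49,0]]
[[10,19],[16,11],[19,0],[20,19],[21,11],[27,9],[28,19],[30,9],[33,0],[35,6],[40,0],[45,9],[49,0]]
[[10,19],[16,11],[19,0],[20,19],[21,11],[27,9],[28,19],[30,9],[33,6],[45,9],[49,0]]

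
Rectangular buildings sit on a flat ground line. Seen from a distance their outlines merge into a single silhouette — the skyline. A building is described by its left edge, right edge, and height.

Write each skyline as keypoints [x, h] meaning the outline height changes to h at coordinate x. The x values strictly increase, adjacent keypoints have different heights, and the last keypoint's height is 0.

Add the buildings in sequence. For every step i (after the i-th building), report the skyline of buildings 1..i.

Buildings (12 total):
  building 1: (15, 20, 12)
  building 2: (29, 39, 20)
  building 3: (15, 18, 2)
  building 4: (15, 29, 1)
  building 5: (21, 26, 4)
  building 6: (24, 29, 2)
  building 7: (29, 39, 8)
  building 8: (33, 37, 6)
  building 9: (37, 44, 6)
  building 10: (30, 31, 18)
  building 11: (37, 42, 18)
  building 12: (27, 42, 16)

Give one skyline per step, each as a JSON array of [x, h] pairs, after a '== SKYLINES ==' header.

== SKYLINES ==
[[15,12],[20,0]]
[[15,12],[20,0],[29,20],[39,0]]
[[15,12],[20,0],[29,20],[39,0]]
[[15,12],[20,1],[29,20],[39,0]]
[[15,12],[20,1],[21,4],[26,1],[29,20],[39,0]]
[[15,12],[20,1],[21,4],[26,2],[29,20],[39,0]]
[[15,12],[20,1],[21,4],[26,2],[29,20],[39,0]]
[[15,12],[20,1],[21,4],[26,2],[29,20],[39,0]]
[[15,12],[20,1],[21,4],[26,2],[29,20],[39,6],[44,0]]
[[15,12],[20,1],[21,4],[26,2],[29,20],[39,6],[44,0]]
[[15,12],[20,1],[21,4],[26,2],[29,20],[39,18],[42,6],[44,0]]
[[15,12],[20,1],[21,4],[26,2],[27,16],[29,20],[39,18],[42,6],[44,0]]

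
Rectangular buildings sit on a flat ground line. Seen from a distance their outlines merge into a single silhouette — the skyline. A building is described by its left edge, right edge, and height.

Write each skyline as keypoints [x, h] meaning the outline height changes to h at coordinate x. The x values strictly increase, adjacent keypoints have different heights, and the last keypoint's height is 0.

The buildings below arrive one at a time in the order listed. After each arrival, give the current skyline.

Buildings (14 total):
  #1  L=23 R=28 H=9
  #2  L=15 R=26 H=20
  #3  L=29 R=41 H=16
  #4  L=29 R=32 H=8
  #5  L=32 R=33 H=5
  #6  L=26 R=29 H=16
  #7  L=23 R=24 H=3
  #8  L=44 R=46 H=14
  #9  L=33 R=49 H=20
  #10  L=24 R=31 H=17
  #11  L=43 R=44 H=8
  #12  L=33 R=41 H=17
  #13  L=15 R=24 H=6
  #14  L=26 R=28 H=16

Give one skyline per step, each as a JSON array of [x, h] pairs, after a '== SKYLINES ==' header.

== SKYLINES ==
[[23,9],[28,0]]
[[15,20],[26,9],[28,0]]
[[15,20],[26,9],[28,0],[29,16],[41,0]]
[[15,20],[26,9],[28,0],[29,16],[41,0]]
[[15,20],[26,9],[28,0],[29,16],[41,0]]
[[15,20],[26,16],[41,0]]
[[15,20],[26,16],[41,0]]
[[15,20],[26,16],[41,0],[44,14],[46,0]]
[[15,20],[26,16],[33,20],[49,0]]
[[15,20],[26,17],[31,16],[33,20],[49,0]]
[[15,20],[26,17],[31,16],[33,20],[49,0]]
[[15,20],[26,17],[31,16],[33,20],[49,0]]
[[15,20],[26,17],[31,16],[33,20],[49,0]]
[[15,20],[26,17],[31,16],[33,20],[49,0]]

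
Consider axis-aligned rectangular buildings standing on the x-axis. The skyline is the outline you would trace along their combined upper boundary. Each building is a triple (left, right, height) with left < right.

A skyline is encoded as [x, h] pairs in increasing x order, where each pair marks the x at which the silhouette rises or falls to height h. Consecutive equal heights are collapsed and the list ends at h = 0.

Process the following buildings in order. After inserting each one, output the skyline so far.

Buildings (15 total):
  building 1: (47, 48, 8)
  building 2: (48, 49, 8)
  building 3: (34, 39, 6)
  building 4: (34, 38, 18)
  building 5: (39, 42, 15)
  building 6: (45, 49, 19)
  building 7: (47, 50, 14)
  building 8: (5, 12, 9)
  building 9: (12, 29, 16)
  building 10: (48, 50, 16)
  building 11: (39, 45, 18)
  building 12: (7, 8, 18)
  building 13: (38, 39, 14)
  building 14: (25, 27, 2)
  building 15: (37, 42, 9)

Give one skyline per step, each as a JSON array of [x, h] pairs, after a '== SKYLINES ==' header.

== SKYLINES ==
[[47,8],[48,0]]
[[47,8],[49,0]]
[[34,6],[39,0],[47,8],[49,0]]
[[34,18],[38,6],[39,0],[47,8],[49,0]]
[[34,18],[38,6],[39,15],[42,0],[47,8],[49,0]]
[[34,18],[38,6],[39,15],[42,0],[45,19],[49,0]]
[[34,18],[38,6],[39,15],[42,0],[45,19],[49,14],[50,0]]
[[5,9],[12,0],[34,18],[38,6],[39,15],[42,0],[45,19],[49,14],[50,0]]
[[5,9],[12,16],[29,0],[34,18],[38,6],[39,15],[42,0],[45,19],[49,14],[50,0]]
[[5,9],[12,16],[29,0],[34,18],[38,6],[39,15],[42,0],[45,19],[49,16],[50,0]]
[[5,9],[12,16],[29,0],[34,18],[38,6],[39,18],[45,19],[49,16],[50,0]]
[[5,9],[7,18],[8,9],[12,16],[29,0],[34,18],[38,6],[39,18],[45,19],[49,16],[50,0]]
[[5,9],[7,18],[8,9],[12,16],[29,0],[34,18],[38,14],[39,18],[45,19],[49,16],[50,0]]
[[5,9],[7,18],[8,9],[12,16],[29,0],[34,18],[38,14],[39,18],[45,19],[49,16],[50,0]]
[[5,9],[7,18],[8,9],[12,16],[29,0],[34,18],[38,14],[39,18],[45,19],[49,16],[50,0]]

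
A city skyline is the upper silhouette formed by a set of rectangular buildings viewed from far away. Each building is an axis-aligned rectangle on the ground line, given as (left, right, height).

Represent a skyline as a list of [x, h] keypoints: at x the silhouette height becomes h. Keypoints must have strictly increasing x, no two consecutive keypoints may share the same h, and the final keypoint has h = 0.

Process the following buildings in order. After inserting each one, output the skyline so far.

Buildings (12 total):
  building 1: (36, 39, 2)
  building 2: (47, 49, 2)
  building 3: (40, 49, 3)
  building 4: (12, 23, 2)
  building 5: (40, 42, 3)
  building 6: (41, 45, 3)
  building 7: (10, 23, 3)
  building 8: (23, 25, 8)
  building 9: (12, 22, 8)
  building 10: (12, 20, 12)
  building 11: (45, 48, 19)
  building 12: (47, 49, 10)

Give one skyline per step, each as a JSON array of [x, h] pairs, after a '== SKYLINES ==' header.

== SKYLINES ==
[[36,2],[39,0]]
[[36,2],[39,0],[47,2],[49,0]]
[[36,2],[39,0],[40,3],[49,0]]
[[12,2],[23,0],[36,2],[39,0],[40,3],[49,0]]
[[12,2],[23,0],[36,2],[39,0],[40,3],[49,0]]
[[12,2],[23,0],[36,2],[39,0],[40,3],[49,0]]
[[10,3],[23,0],[36,2],[39,0],[40,3],[49,0]]
[[10,3],[23,8],[25,0],[36,2],[39,0],[40,3],[49,0]]
[[10,3],[12,8],[22,3],[23,8],[25,0],[36,2],[39,0],[40,3],[49,0]]
[[10,3],[12,12],[20,8],[22,3],[23,8],[25,0],[36,2],[39,0],[40,3],[49,0]]
[[10,3],[12,12],[20,8],[22,3],[23,8],[25,0],[36,2],[39,0],[40,3],[45,19],[48,3],[49,0]]
[[10,3],[12,12],[20,8],[22,3],[23,8],[25,0],[36,2],[39,0],[40,3],[45,19],[48,10],[49,0]]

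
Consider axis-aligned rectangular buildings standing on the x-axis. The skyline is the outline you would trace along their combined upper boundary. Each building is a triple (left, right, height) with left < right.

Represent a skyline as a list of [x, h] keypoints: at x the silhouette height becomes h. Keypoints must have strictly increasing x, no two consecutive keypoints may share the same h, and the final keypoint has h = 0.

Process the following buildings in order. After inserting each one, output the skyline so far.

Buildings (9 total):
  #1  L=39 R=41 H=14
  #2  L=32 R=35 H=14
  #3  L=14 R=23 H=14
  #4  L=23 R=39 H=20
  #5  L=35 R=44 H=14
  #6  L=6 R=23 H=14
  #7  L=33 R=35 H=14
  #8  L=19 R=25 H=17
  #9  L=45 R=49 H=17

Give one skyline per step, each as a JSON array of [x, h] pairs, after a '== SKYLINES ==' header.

== SKYLINES ==
[[39,14],[41,0]]
[[32,14],[35,0],[39,14],[41,0]]
[[14,14],[23,0],[32,14],[35,0],[39,14],[41,0]]
[[14,14],[23,20],[39,14],[41,0]]
[[14,14],[23,20],[39,14],[44,0]]
[[6,14],[23,20],[39,14],[44,0]]
[[6,14],[23,20],[39,14],[44,0]]
[[6,14],[19,17],[23,20],[39,14],[44,0]]
[[6,14],[19,17],[23,20],[39,14],[44,0],[45,17],[49,0]]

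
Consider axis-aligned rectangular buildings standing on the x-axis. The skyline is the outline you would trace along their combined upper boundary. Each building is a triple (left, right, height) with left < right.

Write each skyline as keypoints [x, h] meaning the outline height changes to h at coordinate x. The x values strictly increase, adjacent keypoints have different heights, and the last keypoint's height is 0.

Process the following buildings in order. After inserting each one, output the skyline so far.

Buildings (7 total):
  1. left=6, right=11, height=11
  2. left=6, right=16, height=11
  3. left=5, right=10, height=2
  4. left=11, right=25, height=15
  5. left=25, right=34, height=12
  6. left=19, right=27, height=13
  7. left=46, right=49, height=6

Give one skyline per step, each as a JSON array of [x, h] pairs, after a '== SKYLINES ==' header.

== SKYLINES ==
[[6,11],[11,0]]
[[6,11],[16,0]]
[[5,2],[6,11],[16,0]]
[[5,2],[6,11],[11,15],[25,0]]
[[5,2],[6,11],[11,15],[25,12],[34,0]]
[[5,2],[6,11],[11,15],[25,13],[27,12],[34,0]]
[[5,2],[6,11],[11,15],[25,13],[27,12],[34,0],[46,6],[49,0]]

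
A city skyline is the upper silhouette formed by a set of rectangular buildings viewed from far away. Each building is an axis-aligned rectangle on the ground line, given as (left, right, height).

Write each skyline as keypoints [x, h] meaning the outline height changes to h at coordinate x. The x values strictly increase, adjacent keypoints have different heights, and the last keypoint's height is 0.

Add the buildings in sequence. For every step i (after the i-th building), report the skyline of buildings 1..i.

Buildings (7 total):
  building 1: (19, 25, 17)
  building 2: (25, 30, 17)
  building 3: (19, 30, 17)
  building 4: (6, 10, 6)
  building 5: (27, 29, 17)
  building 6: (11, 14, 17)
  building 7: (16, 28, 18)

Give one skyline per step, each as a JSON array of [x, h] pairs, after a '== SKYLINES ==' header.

== SKYLINES ==
[[19,17],[25,0]]
[[19,17],[30,0]]
[[19,17],[30,0]]
[[6,6],[10,0],[19,17],[30,0]]
[[6,6],[10,0],[19,17],[30,0]]
[[6,6],[10,0],[11,17],[14,0],[19,17],[30,0]]
[[6,6],[10,0],[11,17],[14,0],[16,18],[28,17],[30,0]]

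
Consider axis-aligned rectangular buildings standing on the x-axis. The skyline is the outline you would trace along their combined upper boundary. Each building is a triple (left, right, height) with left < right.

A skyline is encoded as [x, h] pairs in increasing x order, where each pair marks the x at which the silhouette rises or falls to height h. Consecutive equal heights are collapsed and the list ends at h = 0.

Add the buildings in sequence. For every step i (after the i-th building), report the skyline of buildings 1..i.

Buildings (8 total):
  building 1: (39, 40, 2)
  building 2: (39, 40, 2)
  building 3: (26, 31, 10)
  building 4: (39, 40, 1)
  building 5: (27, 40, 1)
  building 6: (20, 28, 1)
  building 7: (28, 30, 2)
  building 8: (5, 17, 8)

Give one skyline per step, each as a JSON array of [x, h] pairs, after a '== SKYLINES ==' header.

== SKYLINES ==
[[39,2],[40,0]]
[[39,2],[40,0]]
[[26,10],[31,0],[39,2],[40,0]]
[[26,10],[31,0],[39,2],[40,0]]
[[26,10],[31,1],[39,2],[40,0]]
[[20,1],[26,10],[31,1],[39,2],[40,0]]
[[20,1],[26,10],[31,1],[39,2],[40,0]]
[[5,8],[17,0],[20,1],[26,10],[31,1],[39,2],[40,0]]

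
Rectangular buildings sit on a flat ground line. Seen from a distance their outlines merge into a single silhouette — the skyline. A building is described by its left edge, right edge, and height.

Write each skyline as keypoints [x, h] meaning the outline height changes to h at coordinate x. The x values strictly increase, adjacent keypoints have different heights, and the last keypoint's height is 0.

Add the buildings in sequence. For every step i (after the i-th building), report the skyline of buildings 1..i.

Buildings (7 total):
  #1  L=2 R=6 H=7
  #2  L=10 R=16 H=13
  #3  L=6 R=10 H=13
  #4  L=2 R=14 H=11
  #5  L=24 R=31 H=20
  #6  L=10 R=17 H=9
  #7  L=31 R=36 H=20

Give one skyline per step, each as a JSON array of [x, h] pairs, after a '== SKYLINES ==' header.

== SKYLINES ==
[[2,7],[6,0]]
[[2,7],[6,0],[10,13],[16,0]]
[[2,7],[6,13],[16,0]]
[[2,11],[6,13],[16,0]]
[[2,11],[6,13],[16,0],[24,20],[31,0]]
[[2,11],[6,13],[16,9],[17,0],[24,20],[31,0]]
[[2,11],[6,13],[16,9],[17,0],[24,20],[36,0]]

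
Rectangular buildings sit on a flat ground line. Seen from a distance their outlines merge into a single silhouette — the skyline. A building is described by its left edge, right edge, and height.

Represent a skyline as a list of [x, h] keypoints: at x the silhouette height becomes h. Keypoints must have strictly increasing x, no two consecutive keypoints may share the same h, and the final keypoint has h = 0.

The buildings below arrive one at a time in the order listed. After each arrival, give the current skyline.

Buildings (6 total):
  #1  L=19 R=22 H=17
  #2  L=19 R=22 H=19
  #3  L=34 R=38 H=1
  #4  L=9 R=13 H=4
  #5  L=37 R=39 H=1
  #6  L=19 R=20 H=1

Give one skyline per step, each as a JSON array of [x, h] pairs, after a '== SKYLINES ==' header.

== SKYLINES ==
[[19,17],[22,0]]
[[19,19],[22,0]]
[[19,19],[22,0],[34,1],[38,0]]
[[9,4],[13,0],[19,19],[22,0],[34,1],[38,0]]
[[9,4],[13,0],[19,19],[22,0],[34,1],[39,0]]
[[9,4],[13,0],[19,19],[22,0],[34,1],[39,0]]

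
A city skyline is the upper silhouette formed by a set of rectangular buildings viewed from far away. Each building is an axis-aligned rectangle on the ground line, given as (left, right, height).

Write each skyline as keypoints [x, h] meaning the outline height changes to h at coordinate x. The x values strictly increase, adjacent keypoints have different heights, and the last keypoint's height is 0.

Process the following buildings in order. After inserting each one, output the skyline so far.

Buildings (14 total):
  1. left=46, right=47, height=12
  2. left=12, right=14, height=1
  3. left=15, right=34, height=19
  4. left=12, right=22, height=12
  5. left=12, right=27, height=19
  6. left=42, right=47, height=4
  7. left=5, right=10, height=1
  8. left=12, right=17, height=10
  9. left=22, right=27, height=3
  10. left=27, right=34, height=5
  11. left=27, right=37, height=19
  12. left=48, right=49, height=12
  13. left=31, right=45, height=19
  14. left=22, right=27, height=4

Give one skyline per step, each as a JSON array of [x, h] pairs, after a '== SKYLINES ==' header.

== SKYLINES ==
[[46,12],[47,0]]
[[12,1],[14,0],[46,12],[47,0]]
[[12,1],[14,0],[15,19],[34,0],[46,12],[47,0]]
[[12,12],[15,19],[34,0],[46,12],[47,0]]
[[12,19],[34,0],[46,12],[47,0]]
[[12,19],[34,0],[42,4],[46,12],[47,0]]
[[5,1],[10,0],[12,19],[34,0],[42,4],[46,12],[47,0]]
[[5,1],[10,0],[12,19],[34,0],[42,4],[46,12],[47,0]]
[[5,1],[10,0],[12,19],[34,0],[42,4],[46,12],[47,0]]
[[5,1],[10,0],[12,19],[34,0],[42,4],[46,12],[47,0]]
[[5,1],[10,0],[12,19],[37,0],[42,4],[46,12],[47,0]]
[[5,1],[10,0],[12,19],[37,0],[42,4],[46,12],[47,0],[48,12],[49,0]]
[[5,1],[10,0],[12,19],[45,4],[46,12],[47,0],[48,12],[49,0]]
[[5,1],[10,0],[12,19],[45,4],[46,12],[47,0],[48,12],[49,0]]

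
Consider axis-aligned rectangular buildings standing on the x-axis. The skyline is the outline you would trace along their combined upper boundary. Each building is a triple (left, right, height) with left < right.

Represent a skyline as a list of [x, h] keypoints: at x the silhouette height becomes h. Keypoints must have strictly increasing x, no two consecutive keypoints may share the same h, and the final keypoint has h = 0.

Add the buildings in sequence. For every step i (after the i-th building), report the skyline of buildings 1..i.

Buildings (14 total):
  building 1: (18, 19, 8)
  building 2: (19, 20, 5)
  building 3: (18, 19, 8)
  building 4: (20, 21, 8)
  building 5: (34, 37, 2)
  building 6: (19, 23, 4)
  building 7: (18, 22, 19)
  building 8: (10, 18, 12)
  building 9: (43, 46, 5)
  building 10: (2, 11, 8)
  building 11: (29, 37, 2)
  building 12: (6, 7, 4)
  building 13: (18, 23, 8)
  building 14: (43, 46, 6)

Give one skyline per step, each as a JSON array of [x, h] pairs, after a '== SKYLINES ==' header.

== SKYLINES ==
[[18,8],[19,0]]
[[18,8],[19,5],[20,0]]
[[18,8],[19,5],[20,0]]
[[18,8],[19,5],[20,8],[21,0]]
[[18,8],[19,5],[20,8],[21,0],[34,2],[37,0]]
[[18,8],[19,5],[20,8],[21,4],[23,0],[34,2],[37,0]]
[[18,19],[22,4],[23,0],[34,2],[37,0]]
[[10,12],[18,19],[22,4],[23,0],[34,2],[37,0]]
[[10,12],[18,19],[22,4],[23,0],[34,2],[37,0],[43,5],[46,0]]
[[2,8],[10,12],[18,19],[22,4],[23,0],[34,2],[37,0],[43,5],[46,0]]
[[2,8],[10,12],[18,19],[22,4],[23,0],[29,2],[37,0],[43,5],[46,0]]
[[2,8],[10,12],[18,19],[22,4],[23,0],[29,2],[37,0],[43,5],[46,0]]
[[2,8],[10,12],[18,19],[22,8],[23,0],[29,2],[37,0],[43,5],[46,0]]
[[2,8],[10,12],[18,19],[22,8],[23,0],[29,2],[37,0],[43,6],[46,0]]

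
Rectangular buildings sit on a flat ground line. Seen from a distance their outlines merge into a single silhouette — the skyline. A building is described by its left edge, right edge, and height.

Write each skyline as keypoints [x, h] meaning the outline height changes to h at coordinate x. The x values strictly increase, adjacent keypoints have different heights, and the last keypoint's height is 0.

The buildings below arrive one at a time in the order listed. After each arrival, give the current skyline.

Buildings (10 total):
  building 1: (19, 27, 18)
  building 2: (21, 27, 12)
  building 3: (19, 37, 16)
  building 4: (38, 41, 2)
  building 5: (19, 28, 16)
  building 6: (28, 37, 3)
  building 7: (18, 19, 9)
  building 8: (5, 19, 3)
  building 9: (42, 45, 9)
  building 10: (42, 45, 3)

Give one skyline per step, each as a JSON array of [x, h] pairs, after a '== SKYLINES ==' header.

== SKYLINES ==
[[19,18],[27,0]]
[[19,18],[27,0]]
[[19,18],[27,16],[37,0]]
[[19,18],[27,16],[37,0],[38,2],[41,0]]
[[19,18],[27,16],[37,0],[38,2],[41,0]]
[[19,18],[27,16],[37,0],[38,2],[41,0]]
[[18,9],[19,18],[27,16],[37,0],[38,2],[41,0]]
[[5,3],[18,9],[19,18],[27,16],[37,0],[38,2],[41,0]]
[[5,3],[18,9],[19,18],[27,16],[37,0],[38,2],[41,0],[42,9],[45,0]]
[[5,3],[18,9],[19,18],[27,16],[37,0],[38,2],[41,0],[42,9],[45,0]]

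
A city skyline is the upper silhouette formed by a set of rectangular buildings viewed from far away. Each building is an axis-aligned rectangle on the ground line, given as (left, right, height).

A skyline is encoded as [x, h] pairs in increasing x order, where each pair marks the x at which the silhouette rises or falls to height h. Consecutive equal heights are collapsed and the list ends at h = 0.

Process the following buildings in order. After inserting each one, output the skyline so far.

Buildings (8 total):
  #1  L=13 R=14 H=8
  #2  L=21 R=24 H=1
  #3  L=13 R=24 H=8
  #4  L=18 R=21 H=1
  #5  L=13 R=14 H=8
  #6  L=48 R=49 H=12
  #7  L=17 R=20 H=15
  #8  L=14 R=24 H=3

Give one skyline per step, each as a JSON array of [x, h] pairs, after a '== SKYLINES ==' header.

== SKYLINES ==
[[13,8],[14,0]]
[[13,8],[14,0],[21,1],[24,0]]
[[13,8],[24,0]]
[[13,8],[24,0]]
[[13,8],[24,0]]
[[13,8],[24,0],[48,12],[49,0]]
[[13,8],[17,15],[20,8],[24,0],[48,12],[49,0]]
[[13,8],[17,15],[20,8],[24,0],[48,12],[49,0]]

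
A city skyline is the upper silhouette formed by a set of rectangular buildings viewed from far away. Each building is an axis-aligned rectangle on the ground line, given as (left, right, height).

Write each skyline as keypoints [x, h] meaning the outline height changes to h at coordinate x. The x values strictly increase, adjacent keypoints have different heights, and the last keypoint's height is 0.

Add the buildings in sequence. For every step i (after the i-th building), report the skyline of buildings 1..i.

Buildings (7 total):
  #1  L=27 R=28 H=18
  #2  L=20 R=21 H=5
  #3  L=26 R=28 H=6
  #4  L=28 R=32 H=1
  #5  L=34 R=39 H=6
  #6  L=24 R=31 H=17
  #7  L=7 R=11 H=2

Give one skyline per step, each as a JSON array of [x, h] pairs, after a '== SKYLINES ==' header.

== SKYLINES ==
[[27,18],[28,0]]
[[20,5],[21,0],[27,18],[28,0]]
[[20,5],[21,0],[26,6],[27,18],[28,0]]
[[20,5],[21,0],[26,6],[27,18],[28,1],[32,0]]
[[20,5],[21,0],[26,6],[27,18],[28,1],[32,0],[34,6],[39,0]]
[[20,5],[21,0],[24,17],[27,18],[28,17],[31,1],[32,0],[34,6],[39,0]]
[[7,2],[11,0],[20,5],[21,0],[24,17],[27,18],[28,17],[31,1],[32,0],[34,6],[39,0]]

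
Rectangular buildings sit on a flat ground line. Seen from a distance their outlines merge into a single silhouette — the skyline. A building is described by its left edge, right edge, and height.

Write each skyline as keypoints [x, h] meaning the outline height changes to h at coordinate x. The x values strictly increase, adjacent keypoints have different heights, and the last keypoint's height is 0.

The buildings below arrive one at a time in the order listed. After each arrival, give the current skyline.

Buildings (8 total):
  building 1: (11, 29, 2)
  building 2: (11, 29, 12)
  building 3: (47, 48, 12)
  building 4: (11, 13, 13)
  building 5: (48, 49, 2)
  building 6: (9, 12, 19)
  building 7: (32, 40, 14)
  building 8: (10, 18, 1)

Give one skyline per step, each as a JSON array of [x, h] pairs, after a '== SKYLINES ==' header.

== SKYLINES ==
[[11,2],[29,0]]
[[11,12],[29,0]]
[[11,12],[29,0],[47,12],[48,0]]
[[11,13],[13,12],[29,0],[47,12],[48,0]]
[[11,13],[13,12],[29,0],[47,12],[48,2],[49,0]]
[[9,19],[12,13],[13,12],[29,0],[47,12],[48,2],[49,0]]
[[9,19],[12,13],[13,12],[29,0],[32,14],[40,0],[47,12],[48,2],[49,0]]
[[9,19],[12,13],[13,12],[29,0],[32,14],[40,0],[47,12],[48,2],[49,0]]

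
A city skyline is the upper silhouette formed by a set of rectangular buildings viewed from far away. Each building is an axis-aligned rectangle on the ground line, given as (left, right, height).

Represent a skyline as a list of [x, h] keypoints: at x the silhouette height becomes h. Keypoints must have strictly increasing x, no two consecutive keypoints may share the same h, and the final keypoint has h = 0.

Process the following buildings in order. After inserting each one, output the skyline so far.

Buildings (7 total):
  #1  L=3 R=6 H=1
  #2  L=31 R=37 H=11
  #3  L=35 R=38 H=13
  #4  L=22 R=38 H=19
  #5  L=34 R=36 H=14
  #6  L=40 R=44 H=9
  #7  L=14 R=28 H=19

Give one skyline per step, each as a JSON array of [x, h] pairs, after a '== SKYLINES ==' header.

== SKYLINES ==
[[3,1],[6,0]]
[[3,1],[6,0],[31,11],[37,0]]
[[3,1],[6,0],[31,11],[35,13],[38,0]]
[[3,1],[6,0],[22,19],[38,0]]
[[3,1],[6,0],[22,19],[38,0]]
[[3,1],[6,0],[22,19],[38,0],[40,9],[44,0]]
[[3,1],[6,0],[14,19],[38,0],[40,9],[44,0]]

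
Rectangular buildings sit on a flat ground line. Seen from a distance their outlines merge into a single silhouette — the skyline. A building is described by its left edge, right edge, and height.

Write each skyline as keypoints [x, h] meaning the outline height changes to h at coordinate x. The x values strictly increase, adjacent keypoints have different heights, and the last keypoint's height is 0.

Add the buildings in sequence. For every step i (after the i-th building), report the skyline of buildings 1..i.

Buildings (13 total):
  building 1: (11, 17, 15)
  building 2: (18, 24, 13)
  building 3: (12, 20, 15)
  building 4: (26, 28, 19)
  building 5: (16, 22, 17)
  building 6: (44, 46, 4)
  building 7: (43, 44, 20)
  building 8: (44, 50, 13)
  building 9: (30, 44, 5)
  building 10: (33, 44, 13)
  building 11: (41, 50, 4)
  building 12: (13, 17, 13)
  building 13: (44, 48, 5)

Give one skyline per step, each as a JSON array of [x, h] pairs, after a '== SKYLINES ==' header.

== SKYLINES ==
[[11,15],[17,0]]
[[11,15],[17,0],[18,13],[24,0]]
[[11,15],[20,13],[24,0]]
[[11,15],[20,13],[24,0],[26,19],[28,0]]
[[11,15],[16,17],[22,13],[24,0],[26,19],[28,0]]
[[11,15],[16,17],[22,13],[24,0],[26,19],[28,0],[44,4],[46,0]]
[[11,15],[16,17],[22,13],[24,0],[26,19],[28,0],[43,20],[44,4],[46,0]]
[[11,15],[16,17],[22,13],[24,0],[26,19],[28,0],[43,20],[44,13],[50,0]]
[[11,15],[16,17],[22,13],[24,0],[26,19],[28,0],[30,5],[43,20],[44,13],[50,0]]
[[11,15],[16,17],[22,13],[24,0],[26,19],[28,0],[30,5],[33,13],[43,20],[44,13],[50,0]]
[[11,15],[16,17],[22,13],[24,0],[26,19],[28,0],[30,5],[33,13],[43,20],[44,13],[50,0]]
[[11,15],[16,17],[22,13],[24,0],[26,19],[28,0],[30,5],[33,13],[43,20],[44,13],[50,0]]
[[11,15],[16,17],[22,13],[24,0],[26,19],[28,0],[30,5],[33,13],[43,20],[44,13],[50,0]]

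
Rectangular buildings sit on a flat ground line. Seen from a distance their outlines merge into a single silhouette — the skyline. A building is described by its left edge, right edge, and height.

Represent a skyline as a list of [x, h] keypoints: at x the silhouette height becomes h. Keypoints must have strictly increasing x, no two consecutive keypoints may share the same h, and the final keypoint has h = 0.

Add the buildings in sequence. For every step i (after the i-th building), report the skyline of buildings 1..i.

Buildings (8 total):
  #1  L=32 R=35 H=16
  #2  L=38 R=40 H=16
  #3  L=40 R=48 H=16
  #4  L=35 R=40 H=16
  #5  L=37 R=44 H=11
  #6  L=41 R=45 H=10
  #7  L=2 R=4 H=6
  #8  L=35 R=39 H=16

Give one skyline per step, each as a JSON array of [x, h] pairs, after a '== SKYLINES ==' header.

== SKYLINES ==
[[32,16],[35,0]]
[[32,16],[35,0],[38,16],[40,0]]
[[32,16],[35,0],[38,16],[48,0]]
[[32,16],[48,0]]
[[32,16],[48,0]]
[[32,16],[48,0]]
[[2,6],[4,0],[32,16],[48,0]]
[[2,6],[4,0],[32,16],[48,0]]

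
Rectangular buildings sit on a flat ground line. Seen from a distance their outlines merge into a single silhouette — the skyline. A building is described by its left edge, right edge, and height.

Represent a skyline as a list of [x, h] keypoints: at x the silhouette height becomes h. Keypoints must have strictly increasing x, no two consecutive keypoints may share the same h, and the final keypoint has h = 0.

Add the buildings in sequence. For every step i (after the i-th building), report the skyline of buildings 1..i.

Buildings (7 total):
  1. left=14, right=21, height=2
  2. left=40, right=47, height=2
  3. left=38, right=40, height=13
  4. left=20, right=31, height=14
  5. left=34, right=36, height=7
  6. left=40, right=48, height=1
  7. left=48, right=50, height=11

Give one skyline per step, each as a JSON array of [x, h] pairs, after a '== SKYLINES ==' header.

== SKYLINES ==
[[14,2],[21,0]]
[[14,2],[21,0],[40,2],[47,0]]
[[14,2],[21,0],[38,13],[40,2],[47,0]]
[[14,2],[20,14],[31,0],[38,13],[40,2],[47,0]]
[[14,2],[20,14],[31,0],[34,7],[36,0],[38,13],[40,2],[47,0]]
[[14,2],[20,14],[31,0],[34,7],[36,0],[38,13],[40,2],[47,1],[48,0]]
[[14,2],[20,14],[31,0],[34,7],[36,0],[38,13],[40,2],[47,1],[48,11],[50,0]]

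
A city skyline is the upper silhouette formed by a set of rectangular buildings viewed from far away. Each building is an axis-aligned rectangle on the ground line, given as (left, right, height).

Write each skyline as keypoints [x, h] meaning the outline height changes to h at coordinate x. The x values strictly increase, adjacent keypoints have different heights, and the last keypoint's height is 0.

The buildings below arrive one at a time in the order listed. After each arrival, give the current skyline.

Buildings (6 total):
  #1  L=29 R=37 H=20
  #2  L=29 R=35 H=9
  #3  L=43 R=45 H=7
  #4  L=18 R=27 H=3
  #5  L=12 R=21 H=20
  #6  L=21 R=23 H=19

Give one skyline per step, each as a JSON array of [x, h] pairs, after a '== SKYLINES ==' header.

== SKYLINES ==
[[29,20],[37,0]]
[[29,20],[37,0]]
[[29,20],[37,0],[43,7],[45,0]]
[[18,3],[27,0],[29,20],[37,0],[43,7],[45,0]]
[[12,20],[21,3],[27,0],[29,20],[37,0],[43,7],[45,0]]
[[12,20],[21,19],[23,3],[27,0],[29,20],[37,0],[43,7],[45,0]]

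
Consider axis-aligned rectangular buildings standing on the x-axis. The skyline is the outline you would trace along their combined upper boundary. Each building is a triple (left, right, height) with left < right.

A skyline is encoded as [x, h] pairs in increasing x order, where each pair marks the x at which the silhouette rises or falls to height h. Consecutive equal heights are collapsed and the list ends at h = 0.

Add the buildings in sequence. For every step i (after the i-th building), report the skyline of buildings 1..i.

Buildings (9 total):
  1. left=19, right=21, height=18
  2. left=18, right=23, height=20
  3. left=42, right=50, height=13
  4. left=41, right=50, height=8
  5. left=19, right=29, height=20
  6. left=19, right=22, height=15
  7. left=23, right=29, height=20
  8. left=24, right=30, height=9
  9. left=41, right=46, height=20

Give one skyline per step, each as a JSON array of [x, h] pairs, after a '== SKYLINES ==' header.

== SKYLINES ==
[[19,18],[21,0]]
[[18,20],[23,0]]
[[18,20],[23,0],[42,13],[50,0]]
[[18,20],[23,0],[41,8],[42,13],[50,0]]
[[18,20],[29,0],[41,8],[42,13],[50,0]]
[[18,20],[29,0],[41,8],[42,13],[50,0]]
[[18,20],[29,0],[41,8],[42,13],[50,0]]
[[18,20],[29,9],[30,0],[41,8],[42,13],[50,0]]
[[18,20],[29,9],[30,0],[41,20],[46,13],[50,0]]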